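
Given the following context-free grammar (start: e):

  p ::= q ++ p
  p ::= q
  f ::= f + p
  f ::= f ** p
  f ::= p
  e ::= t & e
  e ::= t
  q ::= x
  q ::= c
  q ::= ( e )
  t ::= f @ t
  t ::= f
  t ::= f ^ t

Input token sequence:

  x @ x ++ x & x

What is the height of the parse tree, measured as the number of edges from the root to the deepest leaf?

7

[e [t [f [p [q x]]] @ [t [f [p [q x] ++ [p [q x]]]]]] & [e [t [f [p [q x]]]]]]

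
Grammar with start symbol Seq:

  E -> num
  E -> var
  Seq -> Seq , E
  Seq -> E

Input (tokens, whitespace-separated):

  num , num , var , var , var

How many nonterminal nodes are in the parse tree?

[Seq [Seq [Seq [Seq [Seq [E num]] , [E num]] , [E var]] , [E var]] , [E var]]

10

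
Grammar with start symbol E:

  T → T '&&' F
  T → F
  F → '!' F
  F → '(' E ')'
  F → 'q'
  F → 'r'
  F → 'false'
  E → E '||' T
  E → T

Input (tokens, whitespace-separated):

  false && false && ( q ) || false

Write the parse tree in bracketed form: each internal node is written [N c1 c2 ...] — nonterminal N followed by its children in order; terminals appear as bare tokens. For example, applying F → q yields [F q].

E
E || T
T || T
T && F || T
T && F && F || T
F && F && F || T
false && F && F || T
false && false && F || T
false && false && ( E ) || T
false && false && ( T ) || T
false && false && ( F ) || T
false && false && ( q ) || T
false && false && ( q ) || F
false && false && ( q ) || false

[E [E [T [T [T [F false]] && [F false]] && [F ( [E [T [F q]]] )]]] || [T [F false]]]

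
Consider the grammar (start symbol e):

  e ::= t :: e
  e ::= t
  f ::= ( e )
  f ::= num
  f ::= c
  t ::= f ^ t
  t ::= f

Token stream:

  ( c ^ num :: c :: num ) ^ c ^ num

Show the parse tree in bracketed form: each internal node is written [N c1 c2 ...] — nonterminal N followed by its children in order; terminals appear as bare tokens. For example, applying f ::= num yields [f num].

[e [t [f ( [e [t [f c] ^ [t [f num]]] :: [e [t [f c]] :: [e [t [f num]]]]] )] ^ [t [f c] ^ [t [f num]]]]]

e
t
f ^ t
( e ) ^ t
( t :: e ) ^ t
( f ^ t :: e ) ^ t
( c ^ t :: e ) ^ t
( c ^ f :: e ) ^ t
( c ^ num :: e ) ^ t
( c ^ num :: t :: e ) ^ t
( c ^ num :: f :: e ) ^ t
( c ^ num :: c :: e ) ^ t
( c ^ num :: c :: t ) ^ t
( c ^ num :: c :: f ) ^ t
( c ^ num :: c :: num ) ^ t
( c ^ num :: c :: num ) ^ f ^ t
( c ^ num :: c :: num ) ^ c ^ t
( c ^ num :: c :: num ) ^ c ^ f
( c ^ num :: c :: num ) ^ c ^ num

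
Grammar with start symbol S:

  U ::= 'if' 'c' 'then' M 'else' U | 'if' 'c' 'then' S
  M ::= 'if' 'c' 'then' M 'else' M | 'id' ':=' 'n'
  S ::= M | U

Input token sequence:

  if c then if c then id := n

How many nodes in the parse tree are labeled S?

[S [U if c then [S [U if c then [S [M id := n]]]]]]

3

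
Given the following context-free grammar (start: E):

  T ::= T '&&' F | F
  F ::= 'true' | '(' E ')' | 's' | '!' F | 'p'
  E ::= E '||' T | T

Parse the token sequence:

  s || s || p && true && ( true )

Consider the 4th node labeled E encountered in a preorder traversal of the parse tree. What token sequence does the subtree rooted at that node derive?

true

[E [E [E [T [F s]]] || [T [F s]]] || [T [T [T [F p]] && [F true]] && [F ( [E [T [F true]]] )]]]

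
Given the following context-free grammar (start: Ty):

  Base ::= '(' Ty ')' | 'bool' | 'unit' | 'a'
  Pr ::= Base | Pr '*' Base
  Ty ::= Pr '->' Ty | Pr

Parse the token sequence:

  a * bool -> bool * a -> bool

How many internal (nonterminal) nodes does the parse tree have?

13

[Ty [Pr [Pr [Base a]] * [Base bool]] -> [Ty [Pr [Pr [Base bool]] * [Base a]] -> [Ty [Pr [Base bool]]]]]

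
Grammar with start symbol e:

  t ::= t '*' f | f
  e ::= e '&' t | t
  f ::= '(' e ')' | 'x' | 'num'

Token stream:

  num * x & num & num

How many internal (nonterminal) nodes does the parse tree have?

11

[e [e [e [t [t [f num]] * [f x]]] & [t [f num]]] & [t [f num]]]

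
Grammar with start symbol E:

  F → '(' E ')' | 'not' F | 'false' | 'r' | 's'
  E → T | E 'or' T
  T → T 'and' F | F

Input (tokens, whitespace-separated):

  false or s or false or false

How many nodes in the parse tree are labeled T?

[E [E [E [E [T [F false]]] or [T [F s]]] or [T [F false]]] or [T [F false]]]

4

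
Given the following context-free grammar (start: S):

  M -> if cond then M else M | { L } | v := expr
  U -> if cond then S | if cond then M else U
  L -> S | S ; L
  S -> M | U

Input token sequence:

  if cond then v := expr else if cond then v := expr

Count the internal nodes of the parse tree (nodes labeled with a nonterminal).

[S [U if cond then [M v := expr] else [U if cond then [S [M v := expr]]]]]

6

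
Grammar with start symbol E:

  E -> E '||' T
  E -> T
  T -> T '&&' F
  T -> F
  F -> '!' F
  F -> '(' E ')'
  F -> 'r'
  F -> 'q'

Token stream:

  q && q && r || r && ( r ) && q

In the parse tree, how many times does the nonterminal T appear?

[E [E [T [T [T [F q]] && [F q]] && [F r]]] || [T [T [T [F r]] && [F ( [E [T [F r]]] )]] && [F q]]]

7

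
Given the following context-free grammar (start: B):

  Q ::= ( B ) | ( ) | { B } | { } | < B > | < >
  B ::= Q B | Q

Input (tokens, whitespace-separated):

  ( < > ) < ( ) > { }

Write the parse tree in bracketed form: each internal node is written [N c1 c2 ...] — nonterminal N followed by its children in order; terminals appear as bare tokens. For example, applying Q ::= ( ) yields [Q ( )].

[B [Q ( [B [Q < >]] )] [B [Q < [B [Q ( )]] >] [B [Q { }]]]]

B
Q B
( B ) B
( Q ) B
( < > ) B
( < > ) Q B
( < > ) < B > B
( < > ) < Q > B
( < > ) < ( ) > B
( < > ) < ( ) > Q
( < > ) < ( ) > { }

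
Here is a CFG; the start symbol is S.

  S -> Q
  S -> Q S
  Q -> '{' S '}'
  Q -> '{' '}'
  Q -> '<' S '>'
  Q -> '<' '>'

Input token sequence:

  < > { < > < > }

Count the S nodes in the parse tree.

4

[S [Q < >] [S [Q { [S [Q < >] [S [Q < >]]] }]]]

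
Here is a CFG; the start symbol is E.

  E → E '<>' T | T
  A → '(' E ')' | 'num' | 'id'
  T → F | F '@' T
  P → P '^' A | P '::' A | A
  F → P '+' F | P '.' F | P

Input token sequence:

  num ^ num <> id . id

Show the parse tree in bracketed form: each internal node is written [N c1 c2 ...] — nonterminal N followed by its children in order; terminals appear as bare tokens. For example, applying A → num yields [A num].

[E [E [T [F [P [P [A num]] ^ [A num]]]]] <> [T [F [P [A id]] . [F [P [A id]]]]]]

E
E <> T
T <> T
F <> T
P <> T
P ^ A <> T
A ^ A <> T
num ^ A <> T
num ^ num <> T
num ^ num <> F
num ^ num <> P . F
num ^ num <> A . F
num ^ num <> id . F
num ^ num <> id . P
num ^ num <> id . A
num ^ num <> id . id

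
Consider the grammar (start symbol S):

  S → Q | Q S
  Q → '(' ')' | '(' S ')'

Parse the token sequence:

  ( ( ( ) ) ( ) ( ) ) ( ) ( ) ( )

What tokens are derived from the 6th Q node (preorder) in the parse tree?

( )

[S [Q ( [S [Q ( [S [Q ( )]] )] [S [Q ( )] [S [Q ( )]]]] )] [S [Q ( )] [S [Q ( )] [S [Q ( )]]]]]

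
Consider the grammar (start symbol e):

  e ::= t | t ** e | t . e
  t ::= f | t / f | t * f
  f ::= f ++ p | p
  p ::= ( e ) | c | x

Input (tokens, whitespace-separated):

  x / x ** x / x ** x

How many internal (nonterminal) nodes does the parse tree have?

18

[e [t [t [f [p x]]] / [f [p x]]] ** [e [t [t [f [p x]]] / [f [p x]]] ** [e [t [f [p x]]]]]]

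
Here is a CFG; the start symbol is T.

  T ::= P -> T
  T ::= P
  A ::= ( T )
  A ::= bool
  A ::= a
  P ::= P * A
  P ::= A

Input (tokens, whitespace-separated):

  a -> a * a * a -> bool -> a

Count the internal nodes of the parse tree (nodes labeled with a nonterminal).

16

[T [P [A a]] -> [T [P [P [P [A a]] * [A a]] * [A a]] -> [T [P [A bool]] -> [T [P [A a]]]]]]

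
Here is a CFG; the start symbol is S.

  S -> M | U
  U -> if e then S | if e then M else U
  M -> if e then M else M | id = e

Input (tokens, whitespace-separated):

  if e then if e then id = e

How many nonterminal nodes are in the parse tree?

[S [U if e then [S [U if e then [S [M id = e]]]]]]

6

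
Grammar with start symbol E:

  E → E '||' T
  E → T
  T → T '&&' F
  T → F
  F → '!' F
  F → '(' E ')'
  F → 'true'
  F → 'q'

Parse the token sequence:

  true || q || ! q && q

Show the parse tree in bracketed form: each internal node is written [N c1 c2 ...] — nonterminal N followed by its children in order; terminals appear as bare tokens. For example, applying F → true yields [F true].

E
E || T
E || T || T
T || T || T
F || T || T
true || T || T
true || F || T
true || q || T
true || q || T && F
true || q || F && F
true || q || ! F && F
true || q || ! q && F
true || q || ! q && q

[E [E [E [T [F true]]] || [T [F q]]] || [T [T [F ! [F q]]] && [F q]]]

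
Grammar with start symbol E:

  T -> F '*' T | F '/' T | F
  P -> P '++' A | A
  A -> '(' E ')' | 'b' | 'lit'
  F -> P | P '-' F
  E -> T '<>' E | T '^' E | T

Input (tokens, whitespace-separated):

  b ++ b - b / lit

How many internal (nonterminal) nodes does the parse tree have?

[E [T [F [P [P [A b]] ++ [A b]] - [F [P [A b]]]] / [T [F [P [A lit]]]]]]

14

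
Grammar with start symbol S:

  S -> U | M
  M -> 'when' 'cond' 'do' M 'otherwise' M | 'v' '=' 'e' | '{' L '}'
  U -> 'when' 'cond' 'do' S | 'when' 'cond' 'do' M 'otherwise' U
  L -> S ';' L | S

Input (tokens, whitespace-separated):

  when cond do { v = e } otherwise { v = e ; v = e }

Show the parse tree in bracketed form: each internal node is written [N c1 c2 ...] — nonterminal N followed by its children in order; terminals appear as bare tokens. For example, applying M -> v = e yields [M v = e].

[S [M when cond do [M { [L [S [M v = e]]] }] otherwise [M { [L [S [M v = e]] ; [L [S [M v = e]]]] }]]]

S
M
when cond do M otherwise M
when cond do { L } otherwise M
when cond do { S } otherwise M
when cond do { M } otherwise M
when cond do { v = e } otherwise M
when cond do { v = e } otherwise { L }
when cond do { v = e } otherwise { S ; L }
when cond do { v = e } otherwise { M ; L }
when cond do { v = e } otherwise { v = e ; L }
when cond do { v = e } otherwise { v = e ; S }
when cond do { v = e } otherwise { v = e ; M }
when cond do { v = e } otherwise { v = e ; v = e }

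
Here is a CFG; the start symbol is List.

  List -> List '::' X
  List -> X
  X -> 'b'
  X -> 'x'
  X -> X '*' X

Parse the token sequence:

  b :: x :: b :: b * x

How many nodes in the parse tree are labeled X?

[List [List [List [List [X b]] :: [X x]] :: [X b]] :: [X [X b] * [X x]]]

6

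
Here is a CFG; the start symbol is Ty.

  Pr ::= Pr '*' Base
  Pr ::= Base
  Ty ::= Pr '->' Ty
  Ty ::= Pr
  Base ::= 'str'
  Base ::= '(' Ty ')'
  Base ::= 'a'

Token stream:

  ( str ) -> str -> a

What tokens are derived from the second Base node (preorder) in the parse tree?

str

[Ty [Pr [Base ( [Ty [Pr [Base str]]] )]] -> [Ty [Pr [Base str]] -> [Ty [Pr [Base a]]]]]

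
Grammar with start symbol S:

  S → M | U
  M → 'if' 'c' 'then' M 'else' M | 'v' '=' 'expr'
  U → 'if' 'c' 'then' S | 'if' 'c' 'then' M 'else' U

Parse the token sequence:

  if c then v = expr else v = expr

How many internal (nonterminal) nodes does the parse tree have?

4

[S [M if c then [M v = expr] else [M v = expr]]]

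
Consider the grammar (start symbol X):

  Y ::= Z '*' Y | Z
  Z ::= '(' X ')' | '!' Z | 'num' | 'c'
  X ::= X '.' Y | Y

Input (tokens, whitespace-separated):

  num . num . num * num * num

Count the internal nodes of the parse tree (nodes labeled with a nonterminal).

[X [X [X [Y [Z num]]] . [Y [Z num]]] . [Y [Z num] * [Y [Z num] * [Y [Z num]]]]]

13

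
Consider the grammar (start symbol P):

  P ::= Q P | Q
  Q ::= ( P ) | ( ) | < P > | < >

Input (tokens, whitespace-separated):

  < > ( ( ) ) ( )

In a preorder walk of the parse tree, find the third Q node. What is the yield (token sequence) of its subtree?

[P [Q < >] [P [Q ( [P [Q ( )]] )] [P [Q ( )]]]]

( )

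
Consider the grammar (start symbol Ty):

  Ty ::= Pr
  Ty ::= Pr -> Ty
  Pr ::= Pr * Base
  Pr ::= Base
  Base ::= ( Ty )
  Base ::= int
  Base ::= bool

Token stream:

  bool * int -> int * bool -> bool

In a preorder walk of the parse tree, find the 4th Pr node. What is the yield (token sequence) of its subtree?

[Ty [Pr [Pr [Base bool]] * [Base int]] -> [Ty [Pr [Pr [Base int]] * [Base bool]] -> [Ty [Pr [Base bool]]]]]

int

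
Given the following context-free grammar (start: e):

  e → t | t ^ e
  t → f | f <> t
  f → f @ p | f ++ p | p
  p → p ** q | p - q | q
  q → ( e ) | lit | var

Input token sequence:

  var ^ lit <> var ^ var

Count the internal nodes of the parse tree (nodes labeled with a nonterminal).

[e [t [f [p [q var]]]] ^ [e [t [f [p [q lit]]] <> [t [f [p [q var]]]]] ^ [e [t [f [p [q var]]]]]]]

19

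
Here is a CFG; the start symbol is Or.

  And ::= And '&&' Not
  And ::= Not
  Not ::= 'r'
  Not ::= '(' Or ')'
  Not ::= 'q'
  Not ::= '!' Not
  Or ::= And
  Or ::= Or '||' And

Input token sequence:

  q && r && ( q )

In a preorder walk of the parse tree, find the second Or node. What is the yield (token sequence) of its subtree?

q

[Or [And [And [And [Not q]] && [Not r]] && [Not ( [Or [And [Not q]]] )]]]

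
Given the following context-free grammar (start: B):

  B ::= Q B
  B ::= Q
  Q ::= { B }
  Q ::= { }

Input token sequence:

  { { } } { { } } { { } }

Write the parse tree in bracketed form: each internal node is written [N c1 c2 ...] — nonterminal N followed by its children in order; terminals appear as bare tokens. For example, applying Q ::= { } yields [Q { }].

B
Q B
{ B } B
{ Q } B
{ { } } B
{ { } } Q B
{ { } } { B } B
{ { } } { Q } B
{ { } } { { } } B
{ { } } { { } } Q
{ { } } { { } } { B }
{ { } } { { } } { Q }
{ { } } { { } } { { } }

[B [Q { [B [Q { }]] }] [B [Q { [B [Q { }]] }] [B [Q { [B [Q { }]] }]]]]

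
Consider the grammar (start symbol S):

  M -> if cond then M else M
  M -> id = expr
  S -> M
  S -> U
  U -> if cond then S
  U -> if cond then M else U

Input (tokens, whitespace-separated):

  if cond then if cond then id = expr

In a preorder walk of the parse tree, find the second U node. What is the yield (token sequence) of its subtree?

[S [U if cond then [S [U if cond then [S [M id = expr]]]]]]

if cond then id = expr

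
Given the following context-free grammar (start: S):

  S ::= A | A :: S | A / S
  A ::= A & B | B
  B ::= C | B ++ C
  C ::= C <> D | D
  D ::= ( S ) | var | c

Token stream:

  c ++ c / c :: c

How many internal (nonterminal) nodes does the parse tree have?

18

[S [A [B [B [C [D c]]] ++ [C [D c]]]] / [S [A [B [C [D c]]]] :: [S [A [B [C [D c]]]]]]]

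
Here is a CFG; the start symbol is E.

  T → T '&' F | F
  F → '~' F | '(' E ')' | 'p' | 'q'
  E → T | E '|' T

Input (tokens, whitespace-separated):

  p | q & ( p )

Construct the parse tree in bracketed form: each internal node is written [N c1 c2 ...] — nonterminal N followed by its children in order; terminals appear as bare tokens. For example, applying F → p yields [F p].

E
E | T
T | T
F | T
p | T
p | T & F
p | F & F
p | q & F
p | q & ( E )
p | q & ( T )
p | q & ( F )
p | q & ( p )

[E [E [T [F p]]] | [T [T [F q]] & [F ( [E [T [F p]]] )]]]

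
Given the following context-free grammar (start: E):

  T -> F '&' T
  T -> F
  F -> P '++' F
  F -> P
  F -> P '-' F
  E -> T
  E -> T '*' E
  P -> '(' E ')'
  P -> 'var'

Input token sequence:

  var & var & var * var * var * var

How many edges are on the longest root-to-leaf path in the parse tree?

[E [T [F [P var]] & [T [F [P var]] & [T [F [P var]]]]] * [E [T [F [P var]]] * [E [T [F [P var]]] * [E [T [F [P var]]]]]]]

7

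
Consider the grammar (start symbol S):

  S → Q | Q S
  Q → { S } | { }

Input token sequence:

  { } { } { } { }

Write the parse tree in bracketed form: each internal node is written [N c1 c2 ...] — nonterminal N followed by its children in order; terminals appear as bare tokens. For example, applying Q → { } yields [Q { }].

S
Q S
{ } S
{ } Q S
{ } { } S
{ } { } Q S
{ } { } { } S
{ } { } { } Q
{ } { } { } { }

[S [Q { }] [S [Q { }] [S [Q { }] [S [Q { }]]]]]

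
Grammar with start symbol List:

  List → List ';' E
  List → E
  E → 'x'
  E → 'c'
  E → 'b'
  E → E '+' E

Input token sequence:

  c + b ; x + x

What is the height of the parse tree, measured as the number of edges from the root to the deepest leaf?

4

[List [List [E [E c] + [E b]]] ; [E [E x] + [E x]]]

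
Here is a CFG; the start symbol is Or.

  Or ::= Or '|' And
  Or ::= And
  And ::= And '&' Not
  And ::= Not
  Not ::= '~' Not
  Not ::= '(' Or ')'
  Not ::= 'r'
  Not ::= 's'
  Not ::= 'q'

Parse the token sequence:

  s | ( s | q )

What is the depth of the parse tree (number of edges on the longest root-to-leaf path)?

7

[Or [Or [And [Not s]]] | [And [Not ( [Or [Or [And [Not s]]] | [And [Not q]]] )]]]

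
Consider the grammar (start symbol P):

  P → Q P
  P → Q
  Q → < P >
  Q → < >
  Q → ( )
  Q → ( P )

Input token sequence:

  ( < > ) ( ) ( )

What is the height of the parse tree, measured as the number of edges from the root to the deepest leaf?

[P [Q ( [P [Q < >]] )] [P [Q ( )] [P [Q ( )]]]]

4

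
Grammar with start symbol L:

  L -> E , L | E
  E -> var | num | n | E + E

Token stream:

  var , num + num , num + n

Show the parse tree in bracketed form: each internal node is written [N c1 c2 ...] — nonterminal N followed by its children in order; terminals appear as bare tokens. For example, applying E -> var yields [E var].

L
E , L
var , L
var , E , L
var , E + E , L
var , num + E , L
var , num + num , L
var , num + num , E
var , num + num , E + E
var , num + num , num + E
var , num + num , num + n

[L [E var] , [L [E [E num] + [E num]] , [L [E [E num] + [E n]]]]]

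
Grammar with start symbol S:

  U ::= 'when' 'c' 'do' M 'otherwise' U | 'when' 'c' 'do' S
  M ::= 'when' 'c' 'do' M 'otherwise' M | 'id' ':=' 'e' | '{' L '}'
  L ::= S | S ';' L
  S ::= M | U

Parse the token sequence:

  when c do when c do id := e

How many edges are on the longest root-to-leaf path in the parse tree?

6

[S [U when c do [S [U when c do [S [M id := e]]]]]]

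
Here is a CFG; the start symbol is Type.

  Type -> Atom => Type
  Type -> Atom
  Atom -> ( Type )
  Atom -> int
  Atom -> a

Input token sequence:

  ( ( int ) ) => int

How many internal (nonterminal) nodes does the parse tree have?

[Type [Atom ( [Type [Atom ( [Type [Atom int]] )]] )] => [Type [Atom int]]]

8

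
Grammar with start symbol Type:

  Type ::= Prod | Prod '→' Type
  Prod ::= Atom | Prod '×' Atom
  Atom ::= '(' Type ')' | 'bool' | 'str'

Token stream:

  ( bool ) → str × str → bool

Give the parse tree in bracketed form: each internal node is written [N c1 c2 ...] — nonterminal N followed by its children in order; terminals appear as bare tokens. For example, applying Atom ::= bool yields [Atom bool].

[Type [Prod [Atom ( [Type [Prod [Atom bool]]] )]] → [Type [Prod [Prod [Atom str]] × [Atom str]] → [Type [Prod [Atom bool]]]]]

Type
Prod → Type
Atom → Type
( Type ) → Type
( Prod ) → Type
( Atom ) → Type
( bool ) → Type
( bool ) → Prod → Type
( bool ) → Prod × Atom → Type
( bool ) → Atom × Atom → Type
( bool ) → str × Atom → Type
( bool ) → str × str → Type
( bool ) → str × str → Prod
( bool ) → str × str → Atom
( bool ) → str × str → bool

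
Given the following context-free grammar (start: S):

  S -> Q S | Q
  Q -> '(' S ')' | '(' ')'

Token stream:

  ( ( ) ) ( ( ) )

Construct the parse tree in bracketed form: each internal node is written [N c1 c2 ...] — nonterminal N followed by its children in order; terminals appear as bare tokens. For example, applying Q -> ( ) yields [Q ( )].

[S [Q ( [S [Q ( )]] )] [S [Q ( [S [Q ( )]] )]]]

S
Q S
( S ) S
( Q ) S
( ( ) ) S
( ( ) ) Q
( ( ) ) ( S )
( ( ) ) ( Q )
( ( ) ) ( ( ) )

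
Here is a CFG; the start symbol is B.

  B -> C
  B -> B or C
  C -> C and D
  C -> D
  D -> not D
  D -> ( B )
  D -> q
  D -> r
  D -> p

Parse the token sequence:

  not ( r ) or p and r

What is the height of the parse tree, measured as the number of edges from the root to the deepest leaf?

8

[B [B [C [D not [D ( [B [C [D r]]] )]]]] or [C [C [D p]] and [D r]]]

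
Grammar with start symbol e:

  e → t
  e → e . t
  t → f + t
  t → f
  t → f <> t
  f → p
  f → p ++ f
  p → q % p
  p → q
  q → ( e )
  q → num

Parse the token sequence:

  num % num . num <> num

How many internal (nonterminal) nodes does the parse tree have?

[e [e [t [f [p [q num] % [p [q num]]]]]] . [t [f [p [q num]]] <> [t [f [p [q num]]]]]]

16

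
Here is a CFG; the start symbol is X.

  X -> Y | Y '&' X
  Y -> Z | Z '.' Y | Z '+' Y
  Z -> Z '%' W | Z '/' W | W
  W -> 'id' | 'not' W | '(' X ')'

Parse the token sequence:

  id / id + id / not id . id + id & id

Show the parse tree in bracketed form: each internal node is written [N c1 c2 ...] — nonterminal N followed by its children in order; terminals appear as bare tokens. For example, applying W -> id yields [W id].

[X [Y [Z [Z [W id]] / [W id]] + [Y [Z [Z [W id]] / [W not [W id]]] . [Y [Z [W id]] + [Y [Z [W id]]]]]] & [X [Y [Z [W id]]]]]

X
Y & X
Z + Y & X
Z / W + Y & X
W / W + Y & X
id / W + Y & X
id / id + Y & X
id / id + Z . Y & X
id / id + Z / W . Y & X
id / id + W / W . Y & X
id / id + id / W . Y & X
id / id + id / not W . Y & X
id / id + id / not id . Y & X
id / id + id / not id . Z + Y & X
id / id + id / not id . W + Y & X
id / id + id / not id . id + Y & X
id / id + id / not id . id + Z & X
id / id + id / not id . id + W & X
id / id + id / not id . id + id & X
id / id + id / not id . id + id & Y
id / id + id / not id . id + id & Z
id / id + id / not id . id + id & W
id / id + id / not id . id + id & id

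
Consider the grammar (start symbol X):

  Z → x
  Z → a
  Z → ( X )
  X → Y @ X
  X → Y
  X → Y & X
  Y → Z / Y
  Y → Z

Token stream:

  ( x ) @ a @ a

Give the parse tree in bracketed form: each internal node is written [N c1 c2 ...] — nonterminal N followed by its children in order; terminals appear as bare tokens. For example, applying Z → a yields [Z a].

[X [Y [Z ( [X [Y [Z x]]] )]] @ [X [Y [Z a]] @ [X [Y [Z a]]]]]

X
Y @ X
Z @ X
( X ) @ X
( Y ) @ X
( Z ) @ X
( x ) @ X
( x ) @ Y @ X
( x ) @ Z @ X
( x ) @ a @ X
( x ) @ a @ Y
( x ) @ a @ Z
( x ) @ a @ a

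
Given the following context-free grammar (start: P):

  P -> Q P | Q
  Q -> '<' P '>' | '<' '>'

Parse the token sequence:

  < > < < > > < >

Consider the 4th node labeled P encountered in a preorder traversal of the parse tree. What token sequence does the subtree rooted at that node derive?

< >

[P [Q < >] [P [Q < [P [Q < >]] >] [P [Q < >]]]]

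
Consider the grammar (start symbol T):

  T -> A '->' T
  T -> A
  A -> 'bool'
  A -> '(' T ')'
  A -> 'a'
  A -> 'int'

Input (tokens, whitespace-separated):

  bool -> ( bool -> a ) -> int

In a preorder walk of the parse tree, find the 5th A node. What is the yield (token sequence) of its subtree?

int

[T [A bool] -> [T [A ( [T [A bool] -> [T [A a]]] )] -> [T [A int]]]]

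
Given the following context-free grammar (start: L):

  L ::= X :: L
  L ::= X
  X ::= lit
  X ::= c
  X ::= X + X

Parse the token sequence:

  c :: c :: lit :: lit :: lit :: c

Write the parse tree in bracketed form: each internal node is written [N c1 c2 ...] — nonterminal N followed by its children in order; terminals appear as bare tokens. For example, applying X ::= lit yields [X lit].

[L [X c] :: [L [X c] :: [L [X lit] :: [L [X lit] :: [L [X lit] :: [L [X c]]]]]]]

L
X :: L
c :: L
c :: X :: L
c :: c :: L
c :: c :: X :: L
c :: c :: lit :: L
c :: c :: lit :: X :: L
c :: c :: lit :: lit :: L
c :: c :: lit :: lit :: X :: L
c :: c :: lit :: lit :: lit :: L
c :: c :: lit :: lit :: lit :: X
c :: c :: lit :: lit :: lit :: c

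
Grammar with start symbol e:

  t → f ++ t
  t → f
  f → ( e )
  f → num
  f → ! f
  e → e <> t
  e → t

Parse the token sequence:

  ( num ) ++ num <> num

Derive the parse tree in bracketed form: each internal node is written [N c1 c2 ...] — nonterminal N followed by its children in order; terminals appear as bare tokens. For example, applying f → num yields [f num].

[e [e [t [f ( [e [t [f num]]] )] ++ [t [f num]]]] <> [t [f num]]]

e
e <> t
t <> t
f ++ t <> t
( e ) ++ t <> t
( t ) ++ t <> t
( f ) ++ t <> t
( num ) ++ t <> t
( num ) ++ f <> t
( num ) ++ num <> t
( num ) ++ num <> f
( num ) ++ num <> num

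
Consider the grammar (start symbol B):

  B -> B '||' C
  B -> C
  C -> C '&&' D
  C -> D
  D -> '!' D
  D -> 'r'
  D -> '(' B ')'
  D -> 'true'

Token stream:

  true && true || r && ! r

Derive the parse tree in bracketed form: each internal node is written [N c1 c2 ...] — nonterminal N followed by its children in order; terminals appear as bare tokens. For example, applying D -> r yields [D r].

B
B || C
C || C
C && D || C
D && D || C
true && D || C
true && true || C
true && true || C && D
true && true || D && D
true && true || r && D
true && true || r && ! D
true && true || r && ! r

[B [B [C [C [D true]] && [D true]]] || [C [C [D r]] && [D ! [D r]]]]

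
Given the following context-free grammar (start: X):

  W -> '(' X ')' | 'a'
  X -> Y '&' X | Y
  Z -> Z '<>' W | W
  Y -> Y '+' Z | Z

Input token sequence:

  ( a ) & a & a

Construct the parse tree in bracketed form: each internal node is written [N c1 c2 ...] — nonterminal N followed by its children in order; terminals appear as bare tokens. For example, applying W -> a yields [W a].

X
Y & X
Z & X
W & X
( X ) & X
( Y ) & X
( Z ) & X
( W ) & X
( a ) & X
( a ) & Y & X
( a ) & Z & X
( a ) & W & X
( a ) & a & X
( a ) & a & Y
( a ) & a & Z
( a ) & a & W
( a ) & a & a

[X [Y [Z [W ( [X [Y [Z [W a]]]] )]]] & [X [Y [Z [W a]]] & [X [Y [Z [W a]]]]]]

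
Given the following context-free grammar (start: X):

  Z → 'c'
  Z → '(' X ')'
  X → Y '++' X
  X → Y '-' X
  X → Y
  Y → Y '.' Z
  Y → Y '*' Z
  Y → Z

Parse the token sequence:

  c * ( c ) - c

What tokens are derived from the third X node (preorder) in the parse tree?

c

[X [Y [Y [Z c]] * [Z ( [X [Y [Z c]]] )]] - [X [Y [Z c]]]]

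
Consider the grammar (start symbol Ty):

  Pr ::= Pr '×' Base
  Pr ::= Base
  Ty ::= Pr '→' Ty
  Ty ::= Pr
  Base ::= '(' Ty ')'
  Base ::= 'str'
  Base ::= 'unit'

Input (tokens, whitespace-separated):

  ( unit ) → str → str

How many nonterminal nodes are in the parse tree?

12

[Ty [Pr [Base ( [Ty [Pr [Base unit]]] )]] → [Ty [Pr [Base str]] → [Ty [Pr [Base str]]]]]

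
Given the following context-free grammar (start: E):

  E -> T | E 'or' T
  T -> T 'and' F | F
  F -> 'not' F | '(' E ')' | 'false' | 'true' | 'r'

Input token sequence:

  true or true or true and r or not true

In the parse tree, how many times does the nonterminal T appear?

5

[E [E [E [E [T [F true]]] or [T [F true]]] or [T [T [F true]] and [F r]]] or [T [F not [F true]]]]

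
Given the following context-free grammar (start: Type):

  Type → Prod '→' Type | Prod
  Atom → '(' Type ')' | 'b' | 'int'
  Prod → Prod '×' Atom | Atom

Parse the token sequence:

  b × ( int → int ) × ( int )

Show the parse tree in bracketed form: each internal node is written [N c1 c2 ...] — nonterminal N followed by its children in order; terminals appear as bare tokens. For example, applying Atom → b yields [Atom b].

Type
Prod
Prod × Atom
Prod × Atom × Atom
Atom × Atom × Atom
b × Atom × Atom
b × ( Type ) × Atom
b × ( Prod → Type ) × Atom
b × ( Atom → Type ) × Atom
b × ( int → Type ) × Atom
b × ( int → Prod ) × Atom
b × ( int → Atom ) × Atom
b × ( int → int ) × Atom
b × ( int → int ) × ( Type )
b × ( int → int ) × ( Prod )
b × ( int → int ) × ( Atom )
b × ( int → int ) × ( int )

[Type [Prod [Prod [Prod [Atom b]] × [Atom ( [Type [Prod [Atom int]] → [Type [Prod [Atom int]]]] )]] × [Atom ( [Type [Prod [Atom int]]] )]]]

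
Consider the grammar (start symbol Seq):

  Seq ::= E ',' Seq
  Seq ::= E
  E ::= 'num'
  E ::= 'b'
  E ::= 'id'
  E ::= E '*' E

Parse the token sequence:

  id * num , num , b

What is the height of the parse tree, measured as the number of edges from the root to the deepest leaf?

4

[Seq [E [E id] * [E num]] , [Seq [E num] , [Seq [E b]]]]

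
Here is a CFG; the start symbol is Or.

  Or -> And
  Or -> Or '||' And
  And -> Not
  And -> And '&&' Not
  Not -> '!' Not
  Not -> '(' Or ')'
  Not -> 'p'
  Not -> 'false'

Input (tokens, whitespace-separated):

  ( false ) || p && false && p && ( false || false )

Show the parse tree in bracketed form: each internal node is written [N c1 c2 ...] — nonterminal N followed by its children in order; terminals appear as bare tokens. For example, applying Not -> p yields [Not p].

[Or [Or [And [Not ( [Or [And [Not false]]] )]]] || [And [And [And [And [Not p]] && [Not false]] && [Not p]] && [Not ( [Or [Or [And [Not false]]] || [And [Not false]]] )]]]

Or
Or || And
And || And
Not || And
( Or ) || And
( And ) || And
( Not ) || And
( false ) || And
( false ) || And && Not
( false ) || And && Not && Not
( false ) || And && Not && Not && Not
( false ) || Not && Not && Not && Not
( false ) || p && Not && Not && Not
( false ) || p && false && Not && Not
( false ) || p && false && p && Not
( false ) || p && false && p && ( Or )
( false ) || p && false && p && ( Or || And )
( false ) || p && false && p && ( And || And )
( false ) || p && false && p && ( Not || And )
( false ) || p && false && p && ( false || And )
( false ) || p && false && p && ( false || Not )
( false ) || p && false && p && ( false || false )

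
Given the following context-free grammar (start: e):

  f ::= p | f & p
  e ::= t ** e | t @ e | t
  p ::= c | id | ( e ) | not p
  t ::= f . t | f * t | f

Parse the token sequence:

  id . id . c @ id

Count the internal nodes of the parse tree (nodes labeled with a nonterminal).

[e [t [f [p id]] . [t [f [p id]] . [t [f [p c]]]]] @ [e [t [f [p id]]]]]

14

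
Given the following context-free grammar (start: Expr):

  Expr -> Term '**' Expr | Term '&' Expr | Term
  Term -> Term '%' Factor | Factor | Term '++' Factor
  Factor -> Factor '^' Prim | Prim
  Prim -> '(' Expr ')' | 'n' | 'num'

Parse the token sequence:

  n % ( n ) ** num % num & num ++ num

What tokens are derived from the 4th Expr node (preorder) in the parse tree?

num ++ num

[Expr [Term [Term [Factor [Prim n]]] % [Factor [Prim ( [Expr [Term [Factor [Prim n]]]] )]]] ** [Expr [Term [Term [Factor [Prim num]]] % [Factor [Prim num]]] & [Expr [Term [Term [Factor [Prim num]]] ++ [Factor [Prim num]]]]]]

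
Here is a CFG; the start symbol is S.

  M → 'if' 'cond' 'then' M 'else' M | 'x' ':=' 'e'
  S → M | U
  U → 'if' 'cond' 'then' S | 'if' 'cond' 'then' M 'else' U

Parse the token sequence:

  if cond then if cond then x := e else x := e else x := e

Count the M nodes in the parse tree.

5

[S [M if cond then [M if cond then [M x := e] else [M x := e]] else [M x := e]]]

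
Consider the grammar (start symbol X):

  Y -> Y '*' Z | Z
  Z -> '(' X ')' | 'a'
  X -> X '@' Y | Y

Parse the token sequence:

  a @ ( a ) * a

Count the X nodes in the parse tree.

[X [X [Y [Z a]]] @ [Y [Y [Z ( [X [Y [Z a]]] )]] * [Z a]]]

3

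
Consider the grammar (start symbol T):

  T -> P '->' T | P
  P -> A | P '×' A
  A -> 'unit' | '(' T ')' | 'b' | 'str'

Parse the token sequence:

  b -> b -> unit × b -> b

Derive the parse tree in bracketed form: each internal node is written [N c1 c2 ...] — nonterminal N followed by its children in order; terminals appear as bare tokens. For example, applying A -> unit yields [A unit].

T
P -> T
A -> T
b -> T
b -> P -> T
b -> A -> T
b -> b -> T
b -> b -> P -> T
b -> b -> P × A -> T
b -> b -> A × A -> T
b -> b -> unit × A -> T
b -> b -> unit × b -> T
b -> b -> unit × b -> P
b -> b -> unit × b -> A
b -> b -> unit × b -> b

[T [P [A b]] -> [T [P [A b]] -> [T [P [P [A unit]] × [A b]] -> [T [P [A b]]]]]]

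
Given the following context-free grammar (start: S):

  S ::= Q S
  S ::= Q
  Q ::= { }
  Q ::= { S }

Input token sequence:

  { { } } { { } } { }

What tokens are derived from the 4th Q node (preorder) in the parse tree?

[S [Q { [S [Q { }]] }] [S [Q { [S [Q { }]] }] [S [Q { }]]]]

{ }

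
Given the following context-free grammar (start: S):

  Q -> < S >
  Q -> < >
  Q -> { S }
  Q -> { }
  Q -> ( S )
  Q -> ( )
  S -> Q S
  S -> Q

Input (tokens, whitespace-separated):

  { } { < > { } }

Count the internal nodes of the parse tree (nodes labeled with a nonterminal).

[S [Q { }] [S [Q { [S [Q < >] [S [Q { }]]] }]]]

8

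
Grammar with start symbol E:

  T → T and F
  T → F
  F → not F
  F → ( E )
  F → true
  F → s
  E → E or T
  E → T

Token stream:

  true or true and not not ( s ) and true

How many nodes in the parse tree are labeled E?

[E [E [T [F true]]] or [T [T [T [F true]] and [F not [F not [F ( [E [T [F s]]] )]]]] and [F true]]]

3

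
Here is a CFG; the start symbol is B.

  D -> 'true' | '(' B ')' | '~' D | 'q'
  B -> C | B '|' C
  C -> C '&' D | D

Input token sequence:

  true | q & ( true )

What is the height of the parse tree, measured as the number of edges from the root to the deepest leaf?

[B [B [C [D true]]] | [C [C [D q]] & [D ( [B [C [D true]]] )]]]

6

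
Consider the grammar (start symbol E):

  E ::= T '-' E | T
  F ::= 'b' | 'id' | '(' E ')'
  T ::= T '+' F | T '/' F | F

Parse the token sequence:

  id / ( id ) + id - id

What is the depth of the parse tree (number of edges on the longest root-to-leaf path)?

[E [T [T [T [F id]] / [F ( [E [T [F id]]] )]] + [F id]] - [E [T [F id]]]]

7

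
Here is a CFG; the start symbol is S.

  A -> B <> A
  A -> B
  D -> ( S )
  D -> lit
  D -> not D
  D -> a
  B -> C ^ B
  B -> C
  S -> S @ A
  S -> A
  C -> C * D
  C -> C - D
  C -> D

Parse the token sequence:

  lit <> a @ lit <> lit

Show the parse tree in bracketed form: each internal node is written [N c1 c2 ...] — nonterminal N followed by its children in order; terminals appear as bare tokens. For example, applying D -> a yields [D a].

S
S @ A
A @ A
B <> A @ A
C <> A @ A
D <> A @ A
lit <> A @ A
lit <> B @ A
lit <> C @ A
lit <> D @ A
lit <> a @ A
lit <> a @ B <> A
lit <> a @ C <> A
lit <> a @ D <> A
lit <> a @ lit <> A
lit <> a @ lit <> B
lit <> a @ lit <> C
lit <> a @ lit <> D
lit <> a @ lit <> lit

[S [S [A [B [C [D lit]]] <> [A [B [C [D a]]]]]] @ [A [B [C [D lit]]] <> [A [B [C [D lit]]]]]]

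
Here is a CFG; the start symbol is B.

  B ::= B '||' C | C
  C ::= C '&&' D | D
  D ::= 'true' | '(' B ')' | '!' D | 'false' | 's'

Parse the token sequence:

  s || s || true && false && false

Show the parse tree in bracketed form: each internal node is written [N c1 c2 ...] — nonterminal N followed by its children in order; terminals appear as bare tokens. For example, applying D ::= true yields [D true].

B
B || C
B || C || C
C || C || C
D || C || C
s || C || C
s || D || C
s || s || C
s || s || C && D
s || s || C && D && D
s || s || D && D && D
s || s || true && D && D
s || s || true && false && D
s || s || true && false && false

[B [B [B [C [D s]]] || [C [D s]]] || [C [C [C [D true]] && [D false]] && [D false]]]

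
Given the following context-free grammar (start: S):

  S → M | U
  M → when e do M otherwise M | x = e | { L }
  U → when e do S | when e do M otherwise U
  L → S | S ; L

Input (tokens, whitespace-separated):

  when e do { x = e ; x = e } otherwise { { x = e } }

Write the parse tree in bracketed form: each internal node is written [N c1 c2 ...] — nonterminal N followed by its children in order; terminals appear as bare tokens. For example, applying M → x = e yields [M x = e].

S
M
when e do M otherwise M
when e do { L } otherwise M
when e do { S ; L } otherwise M
when e do { M ; L } otherwise M
when e do { x = e ; L } otherwise M
when e do { x = e ; S } otherwise M
when e do { x = e ; M } otherwise M
when e do { x = e ; x = e } otherwise M
when e do { x = e ; x = e } otherwise { L }
when e do { x = e ; x = e } otherwise { S }
when e do { x = e ; x = e } otherwise { M }
when e do { x = e ; x = e } otherwise { { L } }
when e do { x = e ; x = e } otherwise { { S } }
when e do { x = e ; x = e } otherwise { { M } }
when e do { x = e ; x = e } otherwise { { x = e } }

[S [M when e do [M { [L [S [M x = e]] ; [L [S [M x = e]]]] }] otherwise [M { [L [S [M { [L [S [M x = e]]] }]]] }]]]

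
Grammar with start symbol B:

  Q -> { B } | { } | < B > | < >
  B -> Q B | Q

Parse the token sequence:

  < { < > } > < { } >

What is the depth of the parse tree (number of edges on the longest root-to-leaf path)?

6

[B [Q < [B [Q { [B [Q < >]] }]] >] [B [Q < [B [Q { }]] >]]]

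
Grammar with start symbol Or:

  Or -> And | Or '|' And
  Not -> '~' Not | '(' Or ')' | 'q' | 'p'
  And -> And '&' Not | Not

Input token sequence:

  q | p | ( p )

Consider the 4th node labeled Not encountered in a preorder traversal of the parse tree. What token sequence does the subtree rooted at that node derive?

[Or [Or [Or [And [Not q]]] | [And [Not p]]] | [And [Not ( [Or [And [Not p]]] )]]]

p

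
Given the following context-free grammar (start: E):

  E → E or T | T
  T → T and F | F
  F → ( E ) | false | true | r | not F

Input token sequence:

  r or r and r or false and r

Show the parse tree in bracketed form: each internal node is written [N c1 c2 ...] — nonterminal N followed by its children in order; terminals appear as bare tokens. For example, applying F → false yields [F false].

[E [E [E [T [F r]]] or [T [T [F r]] and [F r]]] or [T [T [F false]] and [F r]]]

E
E or T
E or T or T
T or T or T
F or T or T
r or T or T
r or T and F or T
r or F and F or T
r or r and F or T
r or r and r or T
r or r and r or T and F
r or r and r or F and F
r or r and r or false and F
r or r and r or false and r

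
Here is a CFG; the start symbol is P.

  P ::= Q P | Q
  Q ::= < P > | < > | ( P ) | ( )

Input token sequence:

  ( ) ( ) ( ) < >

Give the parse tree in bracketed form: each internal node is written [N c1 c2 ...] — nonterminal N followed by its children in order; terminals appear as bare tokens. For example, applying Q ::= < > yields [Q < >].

P
Q P
( ) P
( ) Q P
( ) ( ) P
( ) ( ) Q P
( ) ( ) ( ) P
( ) ( ) ( ) Q
( ) ( ) ( ) < >

[P [Q ( )] [P [Q ( )] [P [Q ( )] [P [Q < >]]]]]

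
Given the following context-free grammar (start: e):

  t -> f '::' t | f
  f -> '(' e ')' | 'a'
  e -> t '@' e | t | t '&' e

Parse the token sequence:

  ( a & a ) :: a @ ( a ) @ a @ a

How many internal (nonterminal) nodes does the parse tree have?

[e [t [f ( [e [t [f a]] & [e [t [f a]]]] )] :: [t [f a]]] @ [e [t [f ( [e [t [f a]]] )]] @ [e [t [f a]] @ [e [t [f a]]]]]]

23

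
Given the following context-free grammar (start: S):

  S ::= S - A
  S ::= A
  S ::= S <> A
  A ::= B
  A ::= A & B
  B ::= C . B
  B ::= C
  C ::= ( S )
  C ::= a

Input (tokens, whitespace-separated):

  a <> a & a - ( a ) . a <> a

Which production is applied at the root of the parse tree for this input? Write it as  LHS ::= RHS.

[S [S [S [S [A [B [C a]]]] <> [A [A [B [C a]]] & [B [C a]]]] - [A [B [C ( [S [A [B [C a]]]] )] . [B [C a]]]]] <> [A [B [C a]]]]

S ::= S <> A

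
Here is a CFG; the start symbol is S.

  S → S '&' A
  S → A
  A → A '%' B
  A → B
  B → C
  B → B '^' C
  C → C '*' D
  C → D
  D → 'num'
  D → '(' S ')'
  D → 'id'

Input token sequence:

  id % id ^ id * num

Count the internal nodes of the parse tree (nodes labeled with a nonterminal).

14

[S [A [A [B [C [D id]]]] % [B [B [C [D id]]] ^ [C [C [D id]] * [D num]]]]]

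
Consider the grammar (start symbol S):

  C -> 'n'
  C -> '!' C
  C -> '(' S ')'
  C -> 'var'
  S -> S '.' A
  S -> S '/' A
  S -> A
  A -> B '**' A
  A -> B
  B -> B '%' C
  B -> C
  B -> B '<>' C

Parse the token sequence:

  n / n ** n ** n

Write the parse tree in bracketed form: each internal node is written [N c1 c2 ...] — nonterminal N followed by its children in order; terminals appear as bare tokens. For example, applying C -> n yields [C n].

[S [S [A [B [C n]]]] / [A [B [C n]] ** [A [B [C n]] ** [A [B [C n]]]]]]

S
S / A
A / A
B / A
C / A
n / A
n / B ** A
n / C ** A
n / n ** A
n / n ** B ** A
n / n ** C ** A
n / n ** n ** A
n / n ** n ** B
n / n ** n ** C
n / n ** n ** n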